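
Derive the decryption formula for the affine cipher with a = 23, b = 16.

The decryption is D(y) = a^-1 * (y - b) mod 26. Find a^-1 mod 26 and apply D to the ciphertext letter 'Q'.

Step 1: Find a^-1, the modular inverse of 23 mod 26.
Step 2: We need 23 * a^-1 = 1 (mod 26).
Step 3: 23 * 17 = 391 = 15 * 26 + 1, so a^-1 = 17.
Step 4: D(y) = 17(y - 16) mod 26.
Step 5: Apply to 'Q' (y = 16): D(16) = 17 * (16 - 16) mod 26 = 17 * 0 mod 26 = 0 -> 'A'.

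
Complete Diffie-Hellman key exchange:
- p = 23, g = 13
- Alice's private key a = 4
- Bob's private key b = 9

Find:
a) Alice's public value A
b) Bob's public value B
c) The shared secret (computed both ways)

Step 1: A = g^a mod p = 13^4 mod 23 = 18.
Step 2: B = g^b mod p = 13^9 mod 23 = 3.
Step 3: Alice computes s = B^a mod p = 3^4 mod 23 = 12.
Step 4: Bob computes s = A^b mod p = 18^9 mod 23 = 12.
Both sides agree: shared secret = 12.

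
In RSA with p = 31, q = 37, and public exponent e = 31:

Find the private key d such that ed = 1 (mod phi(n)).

Step 1: n = 31 * 37 = 1147.
Step 2: phi(n) = 30 * 36 = 1080.
Step 3: Find d such that 31 * d = 1 (mod 1080).
Step 4: d = 31^(-1) mod 1080 = 871.
Verification: 31 * 871 = 27001 = 25 * 1080 + 1.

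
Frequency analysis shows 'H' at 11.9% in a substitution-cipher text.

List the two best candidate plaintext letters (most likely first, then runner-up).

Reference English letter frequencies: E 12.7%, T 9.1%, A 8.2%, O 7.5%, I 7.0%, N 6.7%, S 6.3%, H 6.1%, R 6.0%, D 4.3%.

Step 1: Observed frequency of 'H' is 11.9%.
Step 2: Compute distances to each reference frequency and sort:
  E (12.7%): difference = 0.8% <-- BEST
  T (9.1%): difference = 2.8% <-- RUNNER-UP
  A (8.2%): difference = 3.7%
  O (7.5%): difference = 4.4%
  I (7.0%): difference = 4.9%
Step 3: Most likely is 'E' (12.7%, diff 0.8%); second most likely is 'T' (9.1%, diff 2.8%).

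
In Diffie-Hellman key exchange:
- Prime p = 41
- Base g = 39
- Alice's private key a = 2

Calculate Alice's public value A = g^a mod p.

Step 1: A = g^a mod p = 39^2 mod 41.
  39^1 mod 41 = 39
  39^2 mod 41 = (39 * 39) mod 41 = 4
Result: A = 4.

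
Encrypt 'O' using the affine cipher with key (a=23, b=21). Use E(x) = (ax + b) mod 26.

Step 1: Convert 'O' to number: x = 14.
Step 2: E(14) = (23 * 14 + 21) mod 26 = 343 mod 26 = 5.
Step 3: Convert 5 back to letter: F.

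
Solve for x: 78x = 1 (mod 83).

Step 1: We need x such that 78 * x = 1 (mod 83).
Step 2: Using the extended Euclidean algorithm or trial:
  78 * 33 = 2574 = 31 * 83 + 1.
Step 3: Since 2574 mod 83 = 1, the inverse is x = 33.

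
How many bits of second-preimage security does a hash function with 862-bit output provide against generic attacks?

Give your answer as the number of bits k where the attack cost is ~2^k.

Step 1: The hash has a 862-bit output.
Step 2: Second-preimage resistance means: given a specific input x, it should be infeasible to find a different y with h(y) = h(x).
With a 862-bit output, a generic search for a second preimage costs about 2^862 evaluations (each trial matches the fixed target with probability 2^-862).
Step 3: Security level = 862 bits.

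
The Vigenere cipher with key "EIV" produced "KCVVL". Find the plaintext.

Step 1: Extend key: EIVEI
Step 2: Decrypt each letter (c - k) mod 26:
  K(10) - E(4) = (10-4) mod 26 = 6 = G
  C(2) - I(8) = (2-8) mod 26 = 20 = U
  V(21) - V(21) = (21-21) mod 26 = 0 = A
  V(21) - E(4) = (21-4) mod 26 = 17 = R
  L(11) - I(8) = (11-8) mod 26 = 3 = D
Plaintext: GUARD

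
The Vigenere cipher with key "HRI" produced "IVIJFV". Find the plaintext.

Step 1: Extend key: HRIHRI
Step 2: Decrypt each letter (c - k) mod 26:
  I(8) - H(7) = (8-7) mod 26 = 1 = B
  V(21) - R(17) = (21-17) mod 26 = 4 = E
  I(8) - I(8) = (8-8) mod 26 = 0 = A
  J(9) - H(7) = (9-7) mod 26 = 2 = C
  F(5) - R(17) = (5-17) mod 26 = 14 = O
  V(21) - I(8) = (21-8) mod 26 = 13 = N
Plaintext: BEACON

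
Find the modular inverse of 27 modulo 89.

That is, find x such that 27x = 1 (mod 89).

Step 1: We need x such that 27 * x = 1 (mod 89).
Step 2: Using the extended Euclidean algorithm or trial:
  27 * 33 = 891 = 10 * 89 + 1.
Step 3: Since 891 mod 89 = 1, the inverse is x = 33.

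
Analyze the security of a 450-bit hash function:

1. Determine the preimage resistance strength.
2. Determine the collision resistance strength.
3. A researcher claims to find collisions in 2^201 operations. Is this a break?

Step 1: Preimage resistance requires brute-force of 2^450 operations.
Step 2: Collision resistance (birthday bound) = 2^(450/2) = 2^225.
Step 3: The claimed attack costs 2^201 operations.
Step 4: Since 2^201 < 2^225, the claimed attack beats the generic birthday bound, so collision resistance is broken.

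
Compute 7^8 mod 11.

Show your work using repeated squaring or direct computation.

Step 1: Compute 7^8 mod 11 step by step, reducing modulo 11 at each step.
  7^1 mod 11 = 7
  7^2 mod 11 = (7 * 7) mod 11 = 5
  7^3 mod 11 = (5 * 7) mod 11 = 2
  7^4 mod 11 = (2 * 7) mod 11 = 3
  7^5 mod 11 = (3 * 7) mod 11 = 10
  7^6 mod 11 = (10 * 7) mod 11 = 4
  7^7 mod 11 = (4 * 7) mod 11 = 6
  7^8 mod 11 = (6 * 7) mod 11 = 9
Step 2: Result = 9.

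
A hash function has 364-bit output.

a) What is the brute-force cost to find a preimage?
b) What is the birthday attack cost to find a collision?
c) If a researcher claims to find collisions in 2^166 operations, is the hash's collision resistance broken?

Step 1: Preimage resistance requires brute-force of 2^364 operations.
Step 2: Collision resistance (birthday bound) = 2^(364/2) = 2^182.
Step 3: The claimed attack costs 2^166 operations.
Step 4: Since 2^166 < 2^182, the claimed attack beats the generic birthday bound, so collision resistance is broken.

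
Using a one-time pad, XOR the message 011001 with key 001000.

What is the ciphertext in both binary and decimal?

Step 1: Write out the XOR operation bit by bit:
  Message: 011001
  Key:     001000
  XOR:     010001
Step 2: Convert to decimal: 010001 = 17.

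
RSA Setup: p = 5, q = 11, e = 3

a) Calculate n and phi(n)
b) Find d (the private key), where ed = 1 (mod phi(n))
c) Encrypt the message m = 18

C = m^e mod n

Step 1: n = 5 * 11 = 55.
Step 2: phi(n) = (5-1)(11-1) = 4 * 10 = 40.
Step 3: Find d = 3^(-1) mod 40 = 27.
  Verify: 3 * 27 = 81 = 1 (mod 40).
Step 4: C = 18^3 mod 55 = 2.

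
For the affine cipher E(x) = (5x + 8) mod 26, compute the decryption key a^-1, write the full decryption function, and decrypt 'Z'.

Step 1: Find a^-1, the modular inverse of 5 mod 26.
Step 2: We need 5 * a^-1 = 1 (mod 26).
Step 3: 5 * 21 = 105 = 4 * 26 + 1, so a^-1 = 21.
Step 4: D(y) = 21(y - 8) mod 26.
Step 5: Apply to 'Z' (y = 25): D(25) = 21 * (25 - 8) mod 26 = 21 * 17 mod 26 = 19 -> 'T'.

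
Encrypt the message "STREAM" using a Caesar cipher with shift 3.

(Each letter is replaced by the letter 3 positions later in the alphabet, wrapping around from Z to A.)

Step 1: For each letter, shift forward by 3 positions (mod 26).
  S (position 18) -> position (18+3) mod 26 = 21 -> V
  T (position 19) -> position (19+3) mod 26 = 22 -> W
  R (position 17) -> position (17+3) mod 26 = 20 -> U
  E (position 4) -> position (4+3) mod 26 = 7 -> H
  A (position 0) -> position (0+3) mod 26 = 3 -> D
  M (position 12) -> position (12+3) mod 26 = 15 -> P
Result: VWUHDP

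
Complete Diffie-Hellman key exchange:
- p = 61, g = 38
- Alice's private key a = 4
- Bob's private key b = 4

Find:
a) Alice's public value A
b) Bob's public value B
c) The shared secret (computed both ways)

Step 1: A = g^a mod p = 38^4 mod 61 = 34.
Step 2: B = g^b mod p = 38^4 mod 61 = 34.
Step 3: Alice computes s = B^a mod p = 34^4 mod 61 = 9.
Step 4: Bob computes s = A^b mod p = 34^4 mod 61 = 9.
Both sides agree: shared secret = 9.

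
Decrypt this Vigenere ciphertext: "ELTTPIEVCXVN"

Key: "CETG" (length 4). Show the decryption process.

Step 1: Key 'CETG' has length 4. Extended key: CETGCETGCETG
Step 2: Decrypt each position:
  E(4) - C(2) = 2 = C
  L(11) - E(4) = 7 = H
  T(19) - T(19) = 0 = A
  T(19) - G(6) = 13 = N
  P(15) - C(2) = 13 = N
  I(8) - E(4) = 4 = E
  E(4) - T(19) = 11 = L
  V(21) - G(6) = 15 = P
  C(2) - C(2) = 0 = A
  X(23) - E(4) = 19 = T
  V(21) - T(19) = 2 = C
  N(13) - G(6) = 7 = H
Plaintext: CHANNELPATCH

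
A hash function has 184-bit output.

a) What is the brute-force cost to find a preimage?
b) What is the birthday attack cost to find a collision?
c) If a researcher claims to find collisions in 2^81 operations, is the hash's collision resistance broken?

Step 1: Preimage resistance requires brute-force of 2^184 operations.
Step 2: Collision resistance (birthday bound) = 2^(184/2) = 2^92.
Step 3: The claimed attack costs 2^81 operations.
Step 4: Since 2^81 < 2^92, the claimed attack beats the generic birthday bound, so collision resistance is broken.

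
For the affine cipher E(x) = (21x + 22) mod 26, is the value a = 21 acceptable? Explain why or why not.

Step 1: Compute gcd(21, 26).
Step 2: gcd(21, 26) = 1.
Since gcd = 1, 21 is coprime with 26, so it is a valid key.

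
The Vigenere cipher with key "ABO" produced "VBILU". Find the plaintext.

Step 1: Extend key: ABOAB
Step 2: Decrypt each letter (c - k) mod 26:
  V(21) - A(0) = (21-0) mod 26 = 21 = V
  B(1) - B(1) = (1-1) mod 26 = 0 = A
  I(8) - O(14) = (8-14) mod 26 = 20 = U
  L(11) - A(0) = (11-0) mod 26 = 11 = L
  U(20) - B(1) = (20-1) mod 26 = 19 = T
Plaintext: VAULT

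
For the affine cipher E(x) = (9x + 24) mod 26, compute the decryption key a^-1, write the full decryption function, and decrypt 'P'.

Step 1: Find a^-1, the modular inverse of 9 mod 26.
Step 2: We need 9 * a^-1 = 1 (mod 26).
Step 3: 9 * 3 = 27 = 1 * 26 + 1, so a^-1 = 3.
Step 4: D(y) = 3(y - 24) mod 26.
Step 5: Apply to 'P' (y = 15): D(15) = 3 * (15 - 24) mod 26 = 3 * -9 mod 26 = 25 -> 'Z'.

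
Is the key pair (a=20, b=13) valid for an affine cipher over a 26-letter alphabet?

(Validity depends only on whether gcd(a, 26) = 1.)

Step 1: Compute gcd(20, 26).
Step 2: gcd(20, 26) = 2.
Since gcd = 2 != 1, 20 shares a common factor with 26, so it cannot be used.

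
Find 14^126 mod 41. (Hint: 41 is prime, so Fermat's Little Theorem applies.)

Step 1: Since 41 is prime, by Fermat's Little Theorem: 14^40 = 1 (mod 41).
Step 2: Reduce exponent: 126 mod 40 = 6.
Step 3: So 14^126 = 14^6 (mod 41).
Step 4: 14^6 mod 41 = 9.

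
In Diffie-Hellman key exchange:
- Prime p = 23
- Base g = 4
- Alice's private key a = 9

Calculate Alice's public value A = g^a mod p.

Step 1: A = g^a mod p = 4^9 mod 23.
  4^1 mod 23 = 4
  4^2 mod 23 = (4 * 4) mod 23 = 16
  4^3 mod 23 = (16 * 4) mod 23 = 18
  4^4 mod 23 = (18 * 4) mod 23 = 3
  4^5 mod 23 = (3 * 4) mod 23 = 12
  4^6 mod 23 = (12 * 4) mod 23 = 2
  4^7 mod 23 = (2 * 4) mod 23 = 8
  4^8 mod 23 = (8 * 4) mod 23 = 9
  4^9 mod 23 = (9 * 4) mod 23 = 13
Result: A = 13.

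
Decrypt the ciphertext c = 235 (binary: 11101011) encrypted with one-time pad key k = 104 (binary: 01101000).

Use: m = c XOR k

Step 1: XOR ciphertext with key:
  Ciphertext: 11101011
  Key:        01101000
  XOR:        10000011
Step 2: Plaintext = 10000011 = 131 in decimal.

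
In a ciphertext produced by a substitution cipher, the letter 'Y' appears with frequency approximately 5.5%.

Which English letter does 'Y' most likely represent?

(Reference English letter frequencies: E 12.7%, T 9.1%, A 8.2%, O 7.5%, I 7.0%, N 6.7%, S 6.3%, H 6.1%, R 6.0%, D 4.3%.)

Step 1: The observed frequency is 5.5%.
Step 2: Compare with English frequencies:
  E: 12.7% (difference: 7.2%)
  T: 9.1% (difference: 3.6%)
  A: 8.2% (difference: 2.7%)
  O: 7.5% (difference: 2.0%)
  I: 7.0% (difference: 1.5%)
  N: 6.7% (difference: 1.2%)
  S: 6.3% (difference: 0.8%)
  H: 6.1% (difference: 0.6%)
  R: 6.0% (difference: 0.5%) <-- closest
  D: 4.3% (difference: 1.2%)
Step 3: 'Y' most likely represents 'R' (frequency 6.0%).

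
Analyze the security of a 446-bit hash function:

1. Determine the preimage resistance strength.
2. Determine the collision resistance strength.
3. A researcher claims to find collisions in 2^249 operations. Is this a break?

Step 1: Preimage resistance requires brute-force of 2^446 operations.
Step 2: Collision resistance (birthday bound) = 2^(446/2) = 2^223.
Step 3: The claimed attack costs 2^249 operations.
Step 4: Since 2^249 >= 2^223, the claimed attack is no faster than the generic birthday attack, so this does not break collision resistance.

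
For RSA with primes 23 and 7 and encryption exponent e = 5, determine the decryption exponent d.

Step 1: n = 23 * 7 = 161.
Step 2: phi(n) = 22 * 6 = 132.
Step 3: Find d such that 5 * d = 1 (mod 132).
Step 4: d = 5^(-1) mod 132 = 53.
Verification: 5 * 53 = 265 = 2 * 132 + 1.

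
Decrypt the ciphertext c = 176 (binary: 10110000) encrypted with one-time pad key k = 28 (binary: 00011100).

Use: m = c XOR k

Step 1: XOR ciphertext with key:
  Ciphertext: 10110000
  Key:        00011100
  XOR:        10101100
Step 2: Plaintext = 10101100 = 172 in decimal.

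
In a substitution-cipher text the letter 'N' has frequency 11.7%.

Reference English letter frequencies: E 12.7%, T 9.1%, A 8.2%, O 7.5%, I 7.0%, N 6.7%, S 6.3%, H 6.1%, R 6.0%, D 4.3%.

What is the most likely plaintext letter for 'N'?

Step 1: The observed frequency is 11.7%.
Step 2: Compare with English frequencies:
  E: 12.7% (difference: 1.0%) <-- closest
  T: 9.1% (difference: 2.6%)
  A: 8.2% (difference: 3.5%)
  O: 7.5% (difference: 4.2%)
  I: 7.0% (difference: 4.7%)
  N: 6.7% (difference: 5.0%)
  S: 6.3% (difference: 5.4%)
  H: 6.1% (difference: 5.6%)
  R: 6.0% (difference: 5.7%)
  D: 4.3% (difference: 7.4%)
Step 3: 'N' most likely represents 'E' (frequency 12.7%).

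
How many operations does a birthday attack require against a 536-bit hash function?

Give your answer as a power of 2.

Step 1: The birthday paradox gives collision probability ~50% after sqrt(2^n) = 2^(n/2) hashes.
Step 2: For 536-bit output: 2^(536/2) = 2^268.
Step 3: Approximately 2^268 hash computations needed.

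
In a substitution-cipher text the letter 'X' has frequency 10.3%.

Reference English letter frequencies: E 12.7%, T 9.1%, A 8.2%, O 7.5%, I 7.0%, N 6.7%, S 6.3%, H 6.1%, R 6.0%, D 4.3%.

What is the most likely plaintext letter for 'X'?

Step 1: The observed frequency is 10.3%.
Step 2: Compare with English frequencies:
  E: 12.7% (difference: 2.4%)
  T: 9.1% (difference: 1.2%) <-- closest
  A: 8.2% (difference: 2.1%)
  O: 7.5% (difference: 2.8%)
  I: 7.0% (difference: 3.3%)
  N: 6.7% (difference: 3.6%)
  S: 6.3% (difference: 4.0%)
  H: 6.1% (difference: 4.2%)
  R: 6.0% (difference: 4.3%)
  D: 4.3% (difference: 6.0%)
Step 3: 'X' most likely represents 'T' (frequency 9.1%).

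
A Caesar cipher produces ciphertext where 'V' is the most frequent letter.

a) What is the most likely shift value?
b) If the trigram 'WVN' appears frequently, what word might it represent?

Step 1: In English, 'E' is the most frequent letter (12.7%).
Step 2: The most frequent ciphertext letter is 'V' (position 21).
Step 3: Shift = (21 - 4) mod 26 = 17.
Step 4: Decrypt 'WVN' by shifting back 17:
  W -> F
  V -> E
  N -> W
Step 5: 'WVN' decrypts to 'FEW'.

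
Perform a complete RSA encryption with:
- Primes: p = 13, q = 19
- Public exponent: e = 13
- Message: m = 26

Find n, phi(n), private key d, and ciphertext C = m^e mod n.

Step 1: n = 13 * 19 = 247.
Step 2: phi(n) = (13-1)(19-1) = 12 * 18 = 216.
Step 3: Find d = 13^(-1) mod 216 = 133.
  Verify: 13 * 133 = 1729 = 1 (mod 216).
Step 4: C = 26^13 mod 247 = 26.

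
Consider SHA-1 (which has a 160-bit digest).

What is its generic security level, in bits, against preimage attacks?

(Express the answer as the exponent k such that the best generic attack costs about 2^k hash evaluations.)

Step 1: The hash has a 160-bit output.
Step 2: Preimage resistance means: given a digest h(x), it should be infeasible to find any input that hashes to it.
With a 160-bit output there are 2^160 possible digests, so a generic brute-force preimage search costs about 2^160 evaluations.
Step 3: Security level = 160 bits.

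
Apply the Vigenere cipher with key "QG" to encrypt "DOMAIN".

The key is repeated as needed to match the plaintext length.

Step 1: Repeat key to match plaintext length:
  Plaintext: DOMAIN
  Key:       QGQGQG
Step 2: Encrypt each letter:
  D(3) + Q(16) = (3+16) mod 26 = 19 = T
  O(14) + G(6) = (14+6) mod 26 = 20 = U
  M(12) + Q(16) = (12+16) mod 26 = 2 = C
  A(0) + G(6) = (0+6) mod 26 = 6 = G
  I(8) + Q(16) = (8+16) mod 26 = 24 = Y
  N(13) + G(6) = (13+6) mod 26 = 19 = T
Ciphertext: TUCGYT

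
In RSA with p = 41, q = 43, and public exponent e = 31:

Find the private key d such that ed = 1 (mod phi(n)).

Step 1: n = 41 * 43 = 1763.
Step 2: phi(n) = 40 * 42 = 1680.
Step 3: Find d such that 31 * d = 1 (mod 1680).
Step 4: d = 31^(-1) mod 1680 = 271.
Verification: 31 * 271 = 8401 = 5 * 1680 + 1.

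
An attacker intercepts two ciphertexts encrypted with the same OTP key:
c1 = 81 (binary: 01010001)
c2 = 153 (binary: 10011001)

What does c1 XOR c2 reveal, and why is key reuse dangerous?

Step 1: c1 XOR c2 = (m1 XOR k) XOR (m2 XOR k).
Step 2: By XOR associativity/commutativity: = m1 XOR m2 XOR k XOR k = m1 XOR m2.
Step 3: 01010001 XOR 10011001 = 11001000 = 200.
Step 4: The key cancels out! An attacker learns m1 XOR m2 = 200, revealing the relationship between plaintexts.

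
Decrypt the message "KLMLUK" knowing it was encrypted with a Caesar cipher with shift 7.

Step 1: Reverse the shift by subtracting 7 from each letter position.
  K (position 10) -> position (10-7) mod 26 = 3 -> D
  L (position 11) -> position (11-7) mod 26 = 4 -> E
  M (position 12) -> position (12-7) mod 26 = 5 -> F
  L (position 11) -> position (11-7) mod 26 = 4 -> E
  U (position 20) -> position (20-7) mod 26 = 13 -> N
  K (position 10) -> position (10-7) mod 26 = 3 -> D
Decrypted message: DEFEND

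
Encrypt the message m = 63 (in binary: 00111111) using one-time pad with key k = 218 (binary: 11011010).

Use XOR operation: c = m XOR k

Step 1: Write out the XOR operation bit by bit:
  Message: 00111111
  Key:     11011010
  XOR:     11100101
Step 2: Convert to decimal: 11100101 = 229.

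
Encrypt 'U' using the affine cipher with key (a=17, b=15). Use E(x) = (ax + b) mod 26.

Step 1: Convert 'U' to number: x = 20.
Step 2: E(20) = (17 * 20 + 15) mod 26 = 355 mod 26 = 17.
Step 3: Convert 17 back to letter: R.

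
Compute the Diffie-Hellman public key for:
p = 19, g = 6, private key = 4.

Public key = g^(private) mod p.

Step 1: A = g^a mod p = 6^4 mod 19.
  6^1 mod 19 = 6
  6^2 mod 19 = (6 * 6) mod 19 = 17
  6^3 mod 19 = (17 * 6) mod 19 = 7
  6^4 mod 19 = (7 * 6) mod 19 = 4
Result: A = 4.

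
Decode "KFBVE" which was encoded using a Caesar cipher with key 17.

Step 1: Reverse the shift by subtracting 17 from each letter position.
  K (position 10) -> position (10-17) mod 26 = 19 -> T
  F (position 5) -> position (5-17) mod 26 = 14 -> O
  B (position 1) -> position (1-17) mod 26 = 10 -> K
  V (position 21) -> position (21-17) mod 26 = 4 -> E
  E (position 4) -> position (4-17) mod 26 = 13 -> N
Decrypted message: TOKEN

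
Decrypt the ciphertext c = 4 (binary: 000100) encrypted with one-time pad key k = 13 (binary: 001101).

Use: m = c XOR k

Step 1: XOR ciphertext with key:
  Ciphertext: 000100
  Key:        001101
  XOR:        001001
Step 2: Plaintext = 001001 = 9 in decimal.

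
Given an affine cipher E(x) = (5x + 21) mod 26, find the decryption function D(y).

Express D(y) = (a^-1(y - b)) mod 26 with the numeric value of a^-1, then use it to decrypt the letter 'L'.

Step 1: Find a^-1, the modular inverse of 5 mod 26.
Step 2: We need 5 * a^-1 = 1 (mod 26).
Step 3: 5 * 21 = 105 = 4 * 26 + 1, so a^-1 = 21.
Step 4: D(y) = 21(y - 21) mod 26.
Step 5: Apply to 'L' (y = 11): D(11) = 21 * (11 - 21) mod 26 = 21 * -10 mod 26 = 24 -> 'Y'.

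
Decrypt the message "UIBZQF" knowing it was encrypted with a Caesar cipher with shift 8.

Step 1: Reverse the shift by subtracting 8 from each letter position.
  U (position 20) -> position (20-8) mod 26 = 12 -> M
  I (position 8) -> position (8-8) mod 26 = 0 -> A
  B (position 1) -> position (1-8) mod 26 = 19 -> T
  Z (position 25) -> position (25-8) mod 26 = 17 -> R
  Q (position 16) -> position (16-8) mod 26 = 8 -> I
  F (position 5) -> position (5-8) mod 26 = 23 -> X
Decrypted message: MATRIX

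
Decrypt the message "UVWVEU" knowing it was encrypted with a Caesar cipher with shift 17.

Step 1: Reverse the shift by subtracting 17 from each letter position.
  U (position 20) -> position (20-17) mod 26 = 3 -> D
  V (position 21) -> position (21-17) mod 26 = 4 -> E
  W (position 22) -> position (22-17) mod 26 = 5 -> F
  V (position 21) -> position (21-17) mod 26 = 4 -> E
  E (position 4) -> position (4-17) mod 26 = 13 -> N
  U (position 20) -> position (20-17) mod 26 = 3 -> D
Decrypted message: DEFEND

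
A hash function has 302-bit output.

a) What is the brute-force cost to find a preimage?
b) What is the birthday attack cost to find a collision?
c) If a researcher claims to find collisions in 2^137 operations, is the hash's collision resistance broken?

Step 1: Preimage resistance requires brute-force of 2^302 operations.
Step 2: Collision resistance (birthday bound) = 2^(302/2) = 2^151.
Step 3: The claimed attack costs 2^137 operations.
Step 4: Since 2^137 < 2^151, the claimed attack beats the generic birthday bound, so collision resistance is broken.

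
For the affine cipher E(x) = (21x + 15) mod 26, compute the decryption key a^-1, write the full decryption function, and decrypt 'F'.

Step 1: Find a^-1, the modular inverse of 21 mod 26.
Step 2: We need 21 * a^-1 = 1 (mod 26).
Step 3: 21 * 5 = 105 = 4 * 26 + 1, so a^-1 = 5.
Step 4: D(y) = 5(y - 15) mod 26.
Step 5: Apply to 'F' (y = 5): D(5) = 5 * (5 - 15) mod 26 = 5 * -10 mod 26 = 2 -> 'C'.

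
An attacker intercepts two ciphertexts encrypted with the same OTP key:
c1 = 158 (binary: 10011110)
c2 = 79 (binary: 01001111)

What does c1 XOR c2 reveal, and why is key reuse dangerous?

Step 1: c1 XOR c2 = (m1 XOR k) XOR (m2 XOR k).
Step 2: By XOR associativity/commutativity: = m1 XOR m2 XOR k XOR k = m1 XOR m2.
Step 3: 10011110 XOR 01001111 = 11010001 = 209.
Step 4: The key cancels out! An attacker learns m1 XOR m2 = 209, revealing the relationship between plaintexts.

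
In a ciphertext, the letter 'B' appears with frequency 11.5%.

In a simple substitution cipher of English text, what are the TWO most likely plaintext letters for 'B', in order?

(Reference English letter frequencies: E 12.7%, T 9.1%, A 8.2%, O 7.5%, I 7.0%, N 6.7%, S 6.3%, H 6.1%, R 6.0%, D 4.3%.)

Step 1: Observed frequency of 'B' is 11.5%.
Step 2: Compute distances to each reference frequency and sort:
  E (12.7%): difference = 1.2% <-- BEST
  T (9.1%): difference = 2.4% <-- RUNNER-UP
  A (8.2%): difference = 3.3%
  O (7.5%): difference = 4.0%
  I (7.0%): difference = 4.5%
Step 3: Most likely is 'E' (12.7%, diff 1.2%); second most likely is 'T' (9.1%, diff 2.4%).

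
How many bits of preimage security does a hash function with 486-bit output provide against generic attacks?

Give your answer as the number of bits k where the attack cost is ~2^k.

Step 1: The hash has a 486-bit output.
Step 2: Preimage resistance means: given a digest h(x), it should be infeasible to find any input that hashes to it.
With a 486-bit output there are 2^486 possible digests, so a generic brute-force preimage search costs about 2^486 evaluations.
Step 3: Security level = 486 bits.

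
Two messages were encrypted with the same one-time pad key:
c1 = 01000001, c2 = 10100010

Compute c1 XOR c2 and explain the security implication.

Step 1: c1 XOR c2 = (m1 XOR k) XOR (m2 XOR k).
Step 2: By XOR associativity/commutativity: = m1 XOR m2 XOR k XOR k = m1 XOR m2.
Step 3: 01000001 XOR 10100010 = 11100011 = 227.
Step 4: The key cancels out! An attacker learns m1 XOR m2 = 227, revealing the relationship between plaintexts.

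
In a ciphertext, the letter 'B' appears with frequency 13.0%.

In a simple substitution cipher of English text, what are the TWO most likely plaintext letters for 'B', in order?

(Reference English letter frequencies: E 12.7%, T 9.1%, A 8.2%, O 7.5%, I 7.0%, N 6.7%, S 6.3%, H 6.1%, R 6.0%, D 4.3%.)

Step 1: Observed frequency of 'B' is 13.0%.
Step 2: Compute distances to each reference frequency and sort:
  E (12.7%): difference = 0.3% <-- BEST
  T (9.1%): difference = 3.9% <-- RUNNER-UP
  A (8.2%): difference = 4.8%
  O (7.5%): difference = 5.5%
  I (7.0%): difference = 6.0%
Step 3: Most likely is 'E' (12.7%, diff 0.3%); second most likely is 'T' (9.1%, diff 3.9%).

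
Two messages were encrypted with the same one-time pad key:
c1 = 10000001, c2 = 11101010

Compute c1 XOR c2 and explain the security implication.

Step 1: c1 XOR c2 = (m1 XOR k) XOR (m2 XOR k).
Step 2: By XOR associativity/commutativity: = m1 XOR m2 XOR k XOR k = m1 XOR m2.
Step 3: 10000001 XOR 11101010 = 01101011 = 107.
Step 4: The key cancels out! An attacker learns m1 XOR m2 = 107, revealing the relationship between plaintexts.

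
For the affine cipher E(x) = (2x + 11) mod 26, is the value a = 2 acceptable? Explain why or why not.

Step 1: Compute gcd(2, 26).
Step 2: gcd(2, 26) = 2.
Since gcd = 2 != 1, 2 shares a common factor with 26, so it cannot be used.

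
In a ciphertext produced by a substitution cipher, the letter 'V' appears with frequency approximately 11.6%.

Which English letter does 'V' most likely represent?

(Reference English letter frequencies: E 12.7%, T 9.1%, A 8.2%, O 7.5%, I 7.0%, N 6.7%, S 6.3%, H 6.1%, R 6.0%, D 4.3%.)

Step 1: The observed frequency is 11.6%.
Step 2: Compare with English frequencies:
  E: 12.7% (difference: 1.1%) <-- closest
  T: 9.1% (difference: 2.5%)
  A: 8.2% (difference: 3.4%)
  O: 7.5% (difference: 4.1%)
  I: 7.0% (difference: 4.6%)
  N: 6.7% (difference: 4.9%)
  S: 6.3% (difference: 5.3%)
  H: 6.1% (difference: 5.5%)
  R: 6.0% (difference: 5.6%)
  D: 4.3% (difference: 7.3%)
Step 3: 'V' most likely represents 'E' (frequency 12.7%).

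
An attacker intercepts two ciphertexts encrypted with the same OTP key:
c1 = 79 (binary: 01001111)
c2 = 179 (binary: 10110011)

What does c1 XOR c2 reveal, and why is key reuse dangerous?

Step 1: c1 XOR c2 = (m1 XOR k) XOR (m2 XOR k).
Step 2: By XOR associativity/commutativity: = m1 XOR m2 XOR k XOR k = m1 XOR m2.
Step 3: 01001111 XOR 10110011 = 11111100 = 252.
Step 4: The key cancels out! An attacker learns m1 XOR m2 = 252, revealing the relationship between plaintexts.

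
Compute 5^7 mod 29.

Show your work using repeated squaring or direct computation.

Step 1: Compute 5^7 mod 29 step by step, reducing modulo 29 at each step.
  5^1 mod 29 = 5
  5^2 mod 29 = (5 * 5) mod 29 = 25
  5^3 mod 29 = (25 * 5) mod 29 = 9
  5^4 mod 29 = (9 * 5) mod 29 = 16
  5^5 mod 29 = (16 * 5) mod 29 = 22
  5^6 mod 29 = (22 * 5) mod 29 = 23
  5^7 mod 29 = (23 * 5) mod 29 = 28
Step 2: Result = 28.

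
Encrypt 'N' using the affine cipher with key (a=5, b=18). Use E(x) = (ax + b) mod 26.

Step 1: Convert 'N' to number: x = 13.
Step 2: E(13) = (5 * 13 + 18) mod 26 = 83 mod 26 = 5.
Step 3: Convert 5 back to letter: F.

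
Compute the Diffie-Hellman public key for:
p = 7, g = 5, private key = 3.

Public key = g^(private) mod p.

Step 1: A = g^a mod p = 5^3 mod 7.
  5^1 mod 7 = 5
  5^2 mod 7 = (5 * 5) mod 7 = 4
  5^3 mod 7 = (4 * 5) mod 7 = 6
Result: A = 6.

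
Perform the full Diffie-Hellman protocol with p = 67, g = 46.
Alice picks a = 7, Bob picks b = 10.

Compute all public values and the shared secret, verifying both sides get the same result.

Step 1: A = g^a mod p = 46^7 mod 67 = 32.
Step 2: B = g^b mod p = 46^10 mod 67 = 56.
Step 3: Alice computes s = B^a mod p = 56^7 mod 67 = 47.
Step 4: Bob computes s = A^b mod p = 32^10 mod 67 = 47.
Both sides agree: shared secret = 47.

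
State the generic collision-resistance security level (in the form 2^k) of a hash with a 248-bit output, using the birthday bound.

Step 1: The birthday paradox gives collision probability ~50% after sqrt(2^n) = 2^(n/2) hashes.
Step 2: For 248-bit output: 2^(248/2) = 2^124.
Step 3: Approximately 2^124 hash computations needed.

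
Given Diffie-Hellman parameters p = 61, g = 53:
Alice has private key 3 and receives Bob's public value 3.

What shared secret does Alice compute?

Step 1: s = B^a mod p = 3^3 mod 61.
  3^1 mod 61 = 3
  3^2 mod 61 = (3 * 3) mod 61 = 9
  3^3 mod 61 = (9 * 3) mod 61 = 27
Result: shared secret = 27.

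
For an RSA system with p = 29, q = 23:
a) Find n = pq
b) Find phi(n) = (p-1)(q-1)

Step 1: n = p * q = 29 * 23 = 667.
Step 2: phi(n) = (p-1)(q-1) = 28 * 22 = 616.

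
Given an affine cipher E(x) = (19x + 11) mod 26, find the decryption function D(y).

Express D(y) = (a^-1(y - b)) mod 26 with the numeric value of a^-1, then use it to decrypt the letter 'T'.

Step 1: Find a^-1, the modular inverse of 19 mod 26.
Step 2: We need 19 * a^-1 = 1 (mod 26).
Step 3: 19 * 11 = 209 = 8 * 26 + 1, so a^-1 = 11.
Step 4: D(y) = 11(y - 11) mod 26.
Step 5: Apply to 'T' (y = 19): D(19) = 11 * (19 - 11) mod 26 = 11 * 8 mod 26 = 10 -> 'K'.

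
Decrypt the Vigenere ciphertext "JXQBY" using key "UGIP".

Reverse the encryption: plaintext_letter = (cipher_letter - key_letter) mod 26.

Step 1: Extend key: UGIPU
Step 2: Decrypt each letter (c - k) mod 26:
  J(9) - U(20) = (9-20) mod 26 = 15 = P
  X(23) - G(6) = (23-6) mod 26 = 17 = R
  Q(16) - I(8) = (16-8) mod 26 = 8 = I
  B(1) - P(15) = (1-15) mod 26 = 12 = M
  Y(24) - U(20) = (24-20) mod 26 = 4 = E
Plaintext: PRIME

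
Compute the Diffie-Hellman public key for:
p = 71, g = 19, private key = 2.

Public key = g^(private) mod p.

Step 1: A = g^a mod p = 19^2 mod 71.
  19^1 mod 71 = 19
  19^2 mod 71 = (19 * 19) mod 71 = 6
Result: A = 6.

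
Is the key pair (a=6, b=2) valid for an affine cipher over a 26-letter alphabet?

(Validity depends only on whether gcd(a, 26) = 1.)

Step 1: Compute gcd(6, 26).
Step 2: gcd(6, 26) = 2.
Since gcd = 2 != 1, 6 shares a common factor with 26, so it cannot be used.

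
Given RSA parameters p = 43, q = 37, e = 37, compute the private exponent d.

Step 1: n = 43 * 37 = 1591.
Step 2: phi(n) = 42 * 36 = 1512.
Step 3: Find d such that 37 * d = 1 (mod 1512).
Step 4: d = 37^(-1) mod 1512 = 613.
Verification: 37 * 613 = 22681 = 15 * 1512 + 1.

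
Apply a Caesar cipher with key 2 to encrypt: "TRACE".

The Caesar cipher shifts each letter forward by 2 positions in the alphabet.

Step 1: For each letter, shift forward by 2 positions (mod 26).
  T (position 19) -> position (19+2) mod 26 = 21 -> V
  R (position 17) -> position (17+2) mod 26 = 19 -> T
  A (position 0) -> position (0+2) mod 26 = 2 -> C
  C (position 2) -> position (2+2) mod 26 = 4 -> E
  E (position 4) -> position (4+2) mod 26 = 6 -> G
Result: VTCEG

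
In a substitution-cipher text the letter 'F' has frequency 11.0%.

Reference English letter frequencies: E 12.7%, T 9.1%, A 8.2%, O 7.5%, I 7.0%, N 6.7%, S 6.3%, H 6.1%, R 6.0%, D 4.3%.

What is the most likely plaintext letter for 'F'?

Step 1: The observed frequency is 11.0%.
Step 2: Compare with English frequencies:
  E: 12.7% (difference: 1.7%) <-- closest
  T: 9.1% (difference: 1.9%)
  A: 8.2% (difference: 2.8%)
  O: 7.5% (difference: 3.5%)
  I: 7.0% (difference: 4.0%)
  N: 6.7% (difference: 4.3%)
  S: 6.3% (difference: 4.7%)
  H: 6.1% (difference: 4.9%)
  R: 6.0% (difference: 5.0%)
  D: 4.3% (difference: 6.7%)
Step 3: 'F' most likely represents 'E' (frequency 12.7%).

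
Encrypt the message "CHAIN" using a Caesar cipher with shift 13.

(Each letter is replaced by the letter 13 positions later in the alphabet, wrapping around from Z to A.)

Step 1: For each letter, shift forward by 13 positions (mod 26).
  C (position 2) -> position (2+13) mod 26 = 15 -> P
  H (position 7) -> position (7+13) mod 26 = 20 -> U
  A (position 0) -> position (0+13) mod 26 = 13 -> N
  I (position 8) -> position (8+13) mod 26 = 21 -> V
  N (position 13) -> position (13+13) mod 26 = 0 -> A
Result: PUNVA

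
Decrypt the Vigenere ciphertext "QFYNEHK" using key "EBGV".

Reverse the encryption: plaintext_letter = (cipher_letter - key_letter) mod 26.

Step 1: Extend key: EBGVEBG
Step 2: Decrypt each letter (c - k) mod 26:
  Q(16) - E(4) = (16-4) mod 26 = 12 = M
  F(5) - B(1) = (5-1) mod 26 = 4 = E
  Y(24) - G(6) = (24-6) mod 26 = 18 = S
  N(13) - V(21) = (13-21) mod 26 = 18 = S
  E(4) - E(4) = (4-4) mod 26 = 0 = A
  H(7) - B(1) = (7-1) mod 26 = 6 = G
  K(10) - G(6) = (10-6) mod 26 = 4 = E
Plaintext: MESSAGE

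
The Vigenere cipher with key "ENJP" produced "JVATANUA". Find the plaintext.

Step 1: Extend key: ENJPENJP
Step 2: Decrypt each letter (c - k) mod 26:
  J(9) - E(4) = (9-4) mod 26 = 5 = F
  V(21) - N(13) = (21-13) mod 26 = 8 = I
  A(0) - J(9) = (0-9) mod 26 = 17 = R
  T(19) - P(15) = (19-15) mod 26 = 4 = E
  A(0) - E(4) = (0-4) mod 26 = 22 = W
  N(13) - N(13) = (13-13) mod 26 = 0 = A
  U(20) - J(9) = (20-9) mod 26 = 11 = L
  A(0) - P(15) = (0-15) mod 26 = 11 = L
Plaintext: FIREWALL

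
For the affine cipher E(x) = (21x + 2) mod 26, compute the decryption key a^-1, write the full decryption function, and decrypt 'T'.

Step 1: Find a^-1, the modular inverse of 21 mod 26.
Step 2: We need 21 * a^-1 = 1 (mod 26).
Step 3: 21 * 5 = 105 = 4 * 26 + 1, so a^-1 = 5.
Step 4: D(y) = 5(y - 2) mod 26.
Step 5: Apply to 'T' (y = 19): D(19) = 5 * (19 - 2) mod 26 = 5 * 17 mod 26 = 7 -> 'H'.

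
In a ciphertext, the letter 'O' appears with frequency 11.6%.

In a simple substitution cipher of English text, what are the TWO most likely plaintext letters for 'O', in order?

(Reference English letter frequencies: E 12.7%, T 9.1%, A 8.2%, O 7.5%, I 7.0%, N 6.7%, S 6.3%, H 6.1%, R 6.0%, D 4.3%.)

Step 1: Observed frequency of 'O' is 11.6%.
Step 2: Compute distances to each reference frequency and sort:
  E (12.7%): difference = 1.1% <-- BEST
  T (9.1%): difference = 2.5% <-- RUNNER-UP
  A (8.2%): difference = 3.4%
  O (7.5%): difference = 4.1%
  I (7.0%): difference = 4.6%
Step 3: Most likely is 'E' (12.7%, diff 1.1%); second most likely is 'T' (9.1%, diff 2.5%).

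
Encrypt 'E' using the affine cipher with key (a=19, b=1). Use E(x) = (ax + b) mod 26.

Step 1: Convert 'E' to number: x = 4.
Step 2: E(4) = (19 * 4 + 1) mod 26 = 77 mod 26 = 25.
Step 3: Convert 25 back to letter: Z.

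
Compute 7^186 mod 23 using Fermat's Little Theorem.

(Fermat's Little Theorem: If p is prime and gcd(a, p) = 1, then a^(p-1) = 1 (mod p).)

Step 1: Since 23 is prime, by Fermat's Little Theorem: 7^22 = 1 (mod 23).
Step 2: Reduce exponent: 186 mod 22 = 10.
Step 3: So 7^186 = 7^10 (mod 23).
Step 4: 7^10 mod 23 = 13.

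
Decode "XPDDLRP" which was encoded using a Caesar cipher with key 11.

Step 1: Reverse the shift by subtracting 11 from each letter position.
  X (position 23) -> position (23-11) mod 26 = 12 -> M
  P (position 15) -> position (15-11) mod 26 = 4 -> E
  D (position 3) -> position (3-11) mod 26 = 18 -> S
  D (position 3) -> position (3-11) mod 26 = 18 -> S
  L (position 11) -> position (11-11) mod 26 = 0 -> A
  R (position 17) -> position (17-11) mod 26 = 6 -> G
  P (position 15) -> position (15-11) mod 26 = 4 -> E
Decrypted message: MESSAGE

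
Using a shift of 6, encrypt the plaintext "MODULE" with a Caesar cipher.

Step 1: For each letter, shift forward by 6 positions (mod 26).
  M (position 12) -> position (12+6) mod 26 = 18 -> S
  O (position 14) -> position (14+6) mod 26 = 20 -> U
  D (position 3) -> position (3+6) mod 26 = 9 -> J
  U (position 20) -> position (20+6) mod 26 = 0 -> A
  L (position 11) -> position (11+6) mod 26 = 17 -> R
  E (position 4) -> position (4+6) mod 26 = 10 -> K
Result: SUJARK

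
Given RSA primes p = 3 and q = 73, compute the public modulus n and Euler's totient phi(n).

Step 1: n = p * q = 3 * 73 = 219.
Step 2: phi(n) = (p-1)(q-1) = 2 * 72 = 144.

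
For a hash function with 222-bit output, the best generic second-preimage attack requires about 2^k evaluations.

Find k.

Step 1: The hash has a 222-bit output.
Step 2: Second-preimage resistance means: given a specific input x, it should be infeasible to find a different y with h(y) = h(x).
With a 222-bit output, a generic search for a second preimage costs about 2^222 evaluations (each trial matches the fixed target with probability 2^-222).
Step 3: Security level = 222 bits.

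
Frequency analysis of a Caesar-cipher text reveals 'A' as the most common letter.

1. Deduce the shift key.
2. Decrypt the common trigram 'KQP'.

Step 1: In English, 'E' is the most frequent letter (12.7%).
Step 2: The most frequent ciphertext letter is 'A' (position 0).
Step 3: Shift = (0 - 4) mod 26 = 22.
Step 4: Decrypt 'KQP' by shifting back 22:
  K -> O
  Q -> U
  P -> T
Step 5: 'KQP' decrypts to 'OUT'.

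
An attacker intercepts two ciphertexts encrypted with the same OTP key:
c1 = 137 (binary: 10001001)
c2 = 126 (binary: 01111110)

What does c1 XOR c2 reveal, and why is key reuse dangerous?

Step 1: c1 XOR c2 = (m1 XOR k) XOR (m2 XOR k).
Step 2: By XOR associativity/commutativity: = m1 XOR m2 XOR k XOR k = m1 XOR m2.
Step 3: 10001001 XOR 01111110 = 11110111 = 247.
Step 4: The key cancels out! An attacker learns m1 XOR m2 = 247, revealing the relationship between plaintexts.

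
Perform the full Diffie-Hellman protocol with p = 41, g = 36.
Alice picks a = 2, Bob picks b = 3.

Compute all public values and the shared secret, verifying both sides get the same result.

Step 1: A = g^a mod p = 36^2 mod 41 = 25.
Step 2: B = g^b mod p = 36^3 mod 41 = 39.
Step 3: Alice computes s = B^a mod p = 39^2 mod 41 = 4.
Step 4: Bob computes s = A^b mod p = 25^3 mod 41 = 4.
Both sides agree: shared secret = 4.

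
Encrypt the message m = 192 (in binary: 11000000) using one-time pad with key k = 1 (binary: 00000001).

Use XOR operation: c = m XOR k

Step 1: Write out the XOR operation bit by bit:
  Message: 11000000
  Key:     00000001
  XOR:     11000001
Step 2: Convert to decimal: 11000001 = 193.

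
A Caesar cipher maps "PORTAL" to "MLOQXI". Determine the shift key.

Step 1: Compare first letters: P (position 15) -> M (position 12).
Step 2: Shift = (12 - 15) mod 26 = 23.
The shift value is 23.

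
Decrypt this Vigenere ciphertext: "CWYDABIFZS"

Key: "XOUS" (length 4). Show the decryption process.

Step 1: Key 'XOUS' has length 4. Extended key: XOUSXOUSXO
Step 2: Decrypt each position:
  C(2) - X(23) = 5 = F
  W(22) - O(14) = 8 = I
  Y(24) - U(20) = 4 = E
  D(3) - S(18) = 11 = L
  A(0) - X(23) = 3 = D
  B(1) - O(14) = 13 = N
  I(8) - U(20) = 14 = O
  F(5) - S(18) = 13 = N
  Z(25) - X(23) = 2 = C
  S(18) - O(14) = 4 = E
Plaintext: FIELDNONCE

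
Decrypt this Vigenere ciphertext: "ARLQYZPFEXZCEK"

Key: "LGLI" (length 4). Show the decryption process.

Step 1: Key 'LGLI' has length 4. Extended key: LGLILGLILGLILG
Step 2: Decrypt each position:
  A(0) - L(11) = 15 = P
  R(17) - G(6) = 11 = L
  L(11) - L(11) = 0 = A
  Q(16) - I(8) = 8 = I
  Y(24) - L(11) = 13 = N
  Z(25) - G(6) = 19 = T
  P(15) - L(11) = 4 = E
  F(5) - I(8) = 23 = X
  E(4) - L(11) = 19 = T
  X(23) - G(6) = 17 = R
  Z(25) - L(11) = 14 = O
  C(2) - I(8) = 20 = U
  E(4) - L(11) = 19 = T
  K(10) - G(6) = 4 = E
Plaintext: PLAINTEXTROUTE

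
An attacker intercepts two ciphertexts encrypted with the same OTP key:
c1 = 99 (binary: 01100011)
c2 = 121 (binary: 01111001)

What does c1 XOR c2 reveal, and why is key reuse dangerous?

Step 1: c1 XOR c2 = (m1 XOR k) XOR (m2 XOR k).
Step 2: By XOR associativity/commutativity: = m1 XOR m2 XOR k XOR k = m1 XOR m2.
Step 3: 01100011 XOR 01111001 = 00011010 = 26.
Step 4: The key cancels out! An attacker learns m1 XOR m2 = 26, revealing the relationship between plaintexts.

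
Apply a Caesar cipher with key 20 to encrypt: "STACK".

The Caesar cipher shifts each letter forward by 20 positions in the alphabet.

Step 1: For each letter, shift forward by 20 positions (mod 26).
  S (position 18) -> position (18+20) mod 26 = 12 -> M
  T (position 19) -> position (19+20) mod 26 = 13 -> N
  A (position 0) -> position (0+20) mod 26 = 20 -> U
  C (position 2) -> position (2+20) mod 26 = 22 -> W
  K (position 10) -> position (10+20) mod 26 = 4 -> E
Result: MNUWE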